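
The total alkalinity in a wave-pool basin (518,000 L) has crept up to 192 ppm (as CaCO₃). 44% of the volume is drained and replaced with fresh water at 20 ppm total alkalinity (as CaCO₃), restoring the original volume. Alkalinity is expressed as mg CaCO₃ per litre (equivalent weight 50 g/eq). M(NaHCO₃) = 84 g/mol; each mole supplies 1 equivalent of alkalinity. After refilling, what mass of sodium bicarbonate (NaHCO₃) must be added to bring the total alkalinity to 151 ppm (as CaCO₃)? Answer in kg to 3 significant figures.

After draining 44% and refilling: 192 × 0.56 + 20 × 0.44 = 116.32 ppm.
Deficit to target: 151 − 116.32 = 34.68 mg/L.
As CaCO₃: 34.68 mg/L × 518,000 L = 17,960 g; ÷ 50 g/eq ÷ 1 = 359.3 mol NaHCO₃.
Mass: 359.3 × 84 = 30,180 g.

30.2 kg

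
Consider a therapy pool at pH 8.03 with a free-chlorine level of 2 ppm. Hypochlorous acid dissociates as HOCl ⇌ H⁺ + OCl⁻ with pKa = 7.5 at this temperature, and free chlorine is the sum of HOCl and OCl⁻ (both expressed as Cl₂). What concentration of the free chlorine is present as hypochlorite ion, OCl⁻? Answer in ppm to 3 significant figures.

1.54 ppm

[OCl⁻]/[HOCl] = 10^(pH − pKa) = 10^(8.03 − 7.5) = 10^0.53 = 3.388.
Fraction as HOCl = 1 / (1 + 3.388) = 0.2279.
OCl⁻ = (1 − 0.2279) × 2 ppm = 1.544 ppm.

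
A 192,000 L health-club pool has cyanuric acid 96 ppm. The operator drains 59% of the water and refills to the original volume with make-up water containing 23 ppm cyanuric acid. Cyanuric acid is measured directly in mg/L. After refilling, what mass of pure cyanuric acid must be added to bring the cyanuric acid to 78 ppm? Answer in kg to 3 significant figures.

4.81 kg

After draining 59% and refilling: 96 × 0.41 + 23 × 0.59 = 52.93 ppm.
Deficit to target: 78 − 52.93 = 25.07 mg/L.
Mass: 25.07 mg/L × 192,000 L = 4813 g cyanuric acid.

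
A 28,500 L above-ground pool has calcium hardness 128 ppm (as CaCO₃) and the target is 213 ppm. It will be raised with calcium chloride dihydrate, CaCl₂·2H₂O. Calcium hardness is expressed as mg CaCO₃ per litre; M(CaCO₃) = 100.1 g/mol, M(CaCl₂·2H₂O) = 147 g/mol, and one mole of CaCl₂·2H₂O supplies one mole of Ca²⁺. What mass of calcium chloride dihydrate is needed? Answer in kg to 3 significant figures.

3.56 kg

Hardness to add: (213 − 128) = 85 mg/L as CaCO₃ × 28,500 L = 2422 g as CaCO₃.
Moles of Ca²⁺ (1 mol Ca²⁺ ≡ 1 mol CaCO₃): 2422 / 100.1 g/mol = 24.2 mol.
Mass of CaCl₂·2H₂O: 24.2 × 147 = 3558 g.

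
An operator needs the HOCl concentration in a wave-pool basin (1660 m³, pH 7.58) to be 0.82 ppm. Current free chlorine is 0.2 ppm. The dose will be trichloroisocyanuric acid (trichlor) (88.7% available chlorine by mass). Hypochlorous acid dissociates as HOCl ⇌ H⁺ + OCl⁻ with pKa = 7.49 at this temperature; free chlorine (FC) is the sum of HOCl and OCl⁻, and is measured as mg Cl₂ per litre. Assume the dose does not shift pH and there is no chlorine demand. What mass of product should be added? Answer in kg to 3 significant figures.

Volume: 1660 m³ = 1,660,000 L.
[OCl⁻]/[HOCl] = 10^(pH − pKa) = 10^(7.58 − 7.49) = 1.23; fraction as HOCl = 1/(1 + 1.23) = 0.4484.
Free chlorine required for 0.82 ppm HOCl: 0.82 / 0.4484 = 1.829 ppm.
FC to add: 1.829 − 0.2 = 1.629 mg/L as Cl₂.
Cl₂ equivalent: 1.629 mg/L × 1,660,000 L = 2704 g.
Product at 88.7% available Cl: 2704 / 0.887 = 3048 g.

3.05 kg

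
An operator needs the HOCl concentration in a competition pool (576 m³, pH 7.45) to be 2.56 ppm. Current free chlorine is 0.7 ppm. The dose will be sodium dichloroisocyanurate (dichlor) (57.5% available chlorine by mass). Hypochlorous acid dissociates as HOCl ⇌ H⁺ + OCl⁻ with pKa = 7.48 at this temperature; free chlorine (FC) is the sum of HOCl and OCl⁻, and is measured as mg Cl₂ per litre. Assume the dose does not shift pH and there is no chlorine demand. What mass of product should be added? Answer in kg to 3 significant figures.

4.26 kg

Volume: 576 m³ = 576,000 L.
[OCl⁻]/[HOCl] = 10^(pH − pKa) = 10^(7.45 − 7.48) = 0.9333; fraction as HOCl = 1/(1 + 0.9333) = 0.5173.
Free chlorine required for 2.56 ppm HOCl: 2.56 / 0.5173 = 4.949 ppm.
FC to add: 4.949 − 0.7 = 4.249 mg/L as Cl₂.
Cl₂ equivalent: 4.249 mg/L × 576,000 L = 2447 g.
Product at 57.5% available Cl: 2447 / 0.575 = 4257 g.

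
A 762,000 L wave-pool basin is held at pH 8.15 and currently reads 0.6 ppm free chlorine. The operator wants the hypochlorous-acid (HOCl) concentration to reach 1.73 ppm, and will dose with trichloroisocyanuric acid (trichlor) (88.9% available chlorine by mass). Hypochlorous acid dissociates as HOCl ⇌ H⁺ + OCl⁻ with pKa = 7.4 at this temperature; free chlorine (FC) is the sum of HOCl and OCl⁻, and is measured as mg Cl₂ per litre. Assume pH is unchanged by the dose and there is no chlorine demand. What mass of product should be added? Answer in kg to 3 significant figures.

[OCl⁻]/[HOCl] = 10^(pH − pKa) = 10^(8.15 − 7.4) = 5.623; fraction as HOCl = 1/(1 + 5.623) = 0.151.
Free chlorine required for 1.73 ppm HOCl: 1.73 / 0.151 = 11.46 ppm.
FC to add: 11.46 − 0.6 = 10.86 mg/L as Cl₂.
Cl₂ equivalent: 10.86 mg/L × 762,000 L = 8274 g.
Product at 88.9% available Cl: 8274 / 0.889 = 9307 g.

9.31 kg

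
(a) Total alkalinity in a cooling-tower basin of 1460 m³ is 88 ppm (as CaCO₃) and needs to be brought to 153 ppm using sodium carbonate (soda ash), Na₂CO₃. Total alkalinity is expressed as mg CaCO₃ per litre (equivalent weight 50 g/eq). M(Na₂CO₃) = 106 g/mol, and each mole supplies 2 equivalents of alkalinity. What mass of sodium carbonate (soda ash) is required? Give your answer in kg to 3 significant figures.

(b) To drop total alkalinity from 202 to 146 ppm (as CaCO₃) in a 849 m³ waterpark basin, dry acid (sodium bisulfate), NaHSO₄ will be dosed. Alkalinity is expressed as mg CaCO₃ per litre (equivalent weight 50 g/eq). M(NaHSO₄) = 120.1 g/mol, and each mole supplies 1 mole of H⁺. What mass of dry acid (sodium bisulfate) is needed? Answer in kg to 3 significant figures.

(a) Volume: 1460 m³ = 1,460,000 L.
(a) Alkalinity to add: (153 − 88) = 65 mg/L as CaCO₃ × 1,460,000 L = 94,900 g as CaCO₃.
(a) Equivalents: 94,900 g ÷ 50 g/eq = 1898 eq.
(a) Each mole of Na₂CO₃ supplies 2 eq, so 1898 / 2 = 949 mol.
(a) Mass: 949 mol × 106 g/mol = 100,600 g.

(b) Volume: 849 m³ = 849,000 L.
(b) Alkalinity to neutralize: (202 − 146) = 56 mg/L as CaCO₃ × 849,000 L = 47,540 g as CaCO₃.
(b) Equivalents of H⁺ required: 47,540 ÷ 50 g/eq = 950.9 eq = 950.9 mol NaHSO₄.
(b) Mass of NaHSO₄: 950.9 × 120.1 = 114,200 g.

(a) 101 kg; (b) 114 kg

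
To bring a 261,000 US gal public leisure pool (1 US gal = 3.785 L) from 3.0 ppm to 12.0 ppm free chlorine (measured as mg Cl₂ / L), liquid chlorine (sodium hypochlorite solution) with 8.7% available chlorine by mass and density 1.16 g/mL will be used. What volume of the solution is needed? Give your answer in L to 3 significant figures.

Volume: 261,000 US gal × 3.785 L/gal = 987,885 L.
Chlorine deficit: 12.0 − 3.0 = 9 ppm = 9 mg/L as Cl₂.
Cl₂ equivalent needed: 9 mg/L × 987,885 L = 8,891,000 mg = 8891 g.
Product at 8.7% available chlorine: 8891 / 0.087 = 102,200 g.
Volume at density 1.16 g/mL: 102,200 g ÷ 1.16 g/mL = 88,100 mL.

88.1 L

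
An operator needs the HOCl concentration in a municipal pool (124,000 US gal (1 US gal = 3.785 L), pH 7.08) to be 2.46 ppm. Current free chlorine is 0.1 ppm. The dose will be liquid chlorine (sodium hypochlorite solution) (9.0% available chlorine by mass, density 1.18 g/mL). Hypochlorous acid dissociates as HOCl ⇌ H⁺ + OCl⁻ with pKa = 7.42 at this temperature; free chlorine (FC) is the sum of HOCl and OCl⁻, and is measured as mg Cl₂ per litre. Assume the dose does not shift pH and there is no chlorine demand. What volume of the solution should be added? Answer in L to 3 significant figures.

Volume: 124,000 US gal × 3.785 L/gal = 469,340 L.
[OCl⁻]/[HOCl] = 10^(pH − pKa) = 10^(7.08 − 7.42) = 0.4571; fraction as HOCl = 1/(1 + 0.4571) = 0.6863.
Free chlorine required for 2.46 ppm HOCl: 2.46 / 0.6863 = 3.584 ppm.
FC to add: 3.584 − 0.1 = 3.484 mg/L as Cl₂.
Cl₂ equivalent: 3.484 mg/L × 469,340 L = 1635 g.
Product at 9.0% available Cl: 1635 / 0.09 = 18,170 g.
Volume: 18,170 g ÷ 1.18 g/mL = 15,400 mL.

15.4 L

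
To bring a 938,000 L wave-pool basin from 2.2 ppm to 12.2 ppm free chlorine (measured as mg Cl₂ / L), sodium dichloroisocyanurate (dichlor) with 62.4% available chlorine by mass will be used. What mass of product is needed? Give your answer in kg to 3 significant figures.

Chlorine deficit: 12.2 − 2.2 = 10 ppm = 10 mg/L as Cl₂.
Cl₂ equivalent needed: 10 mg/L × 938,000 L = 9,380,000 mg = 9380 g.
Product at 62.4% available chlorine: 9380 / 0.624 = 15,030 g.

15.0 kg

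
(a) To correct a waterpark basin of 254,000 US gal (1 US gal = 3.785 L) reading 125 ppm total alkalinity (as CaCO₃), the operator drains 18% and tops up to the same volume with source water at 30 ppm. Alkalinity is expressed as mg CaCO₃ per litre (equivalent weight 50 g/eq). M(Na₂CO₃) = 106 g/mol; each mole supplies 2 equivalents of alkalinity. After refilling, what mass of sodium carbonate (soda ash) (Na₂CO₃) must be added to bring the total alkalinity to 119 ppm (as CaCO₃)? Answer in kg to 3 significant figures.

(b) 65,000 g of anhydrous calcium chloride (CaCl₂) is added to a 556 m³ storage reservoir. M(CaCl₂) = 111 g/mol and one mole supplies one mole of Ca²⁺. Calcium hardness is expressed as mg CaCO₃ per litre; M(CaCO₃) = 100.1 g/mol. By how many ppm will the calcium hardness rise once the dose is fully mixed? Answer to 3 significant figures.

(a) Volume: 254,000 US gal × 3.785 L/gal = 961,390 L.
(a) After draining 18% and refilling: 125 × 0.82 + 30 × 0.18 = 107.9 ppm.
(a) Deficit to target: 119 − 107.9 = 11.1 mg/L.
(a) As CaCO₃: 11.1 mg/L × 961,390 L = 10,670 g; ÷ 50 g/eq ÷ 2 = 106.7 mol Na₂CO₃.
(a) Mass: 106.7 × 106 = 11,310 g.

(b) Volume: 556 m³ = 556,000 L.
(b) Moles of Ca²⁺: 65,000 g ÷ 111 g/mol = 585.6 mol.
(b) As CaCO₃: 585.6 mol × 100.1 g/mol = 58,620 g.
(b) Rise: 58,620 g / 556,000 L × 1000 = 105.4 mg/L.

(a) 11.3 kg; (b) 105 ppm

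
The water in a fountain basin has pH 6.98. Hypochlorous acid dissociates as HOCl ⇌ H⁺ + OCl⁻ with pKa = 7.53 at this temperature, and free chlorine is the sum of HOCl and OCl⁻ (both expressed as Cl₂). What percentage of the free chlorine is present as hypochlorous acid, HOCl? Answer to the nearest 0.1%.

78.0%

[OCl⁻]/[HOCl] = 10^(pH − pKa) = 10^(6.98 − 7.53) = 10^-0.55 = 0.2818.
Fraction as HOCl = 1 / (1 + 0.2818) = 0.7801.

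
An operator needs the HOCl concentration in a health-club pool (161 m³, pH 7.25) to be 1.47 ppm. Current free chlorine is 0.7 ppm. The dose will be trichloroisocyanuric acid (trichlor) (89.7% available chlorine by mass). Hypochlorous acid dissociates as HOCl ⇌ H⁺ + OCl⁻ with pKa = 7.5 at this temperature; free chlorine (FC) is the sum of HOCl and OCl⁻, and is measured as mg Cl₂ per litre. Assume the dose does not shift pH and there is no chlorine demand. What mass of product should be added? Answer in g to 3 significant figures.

Volume: 161 m³ = 161,000 L.
[OCl⁻]/[HOCl] = 10^(pH − pKa) = 10^(7.25 − 7.5) = 0.5623; fraction as HOCl = 1/(1 + 0.5623) = 0.6401.
Free chlorine required for 1.47 ppm HOCl: 1.47 / 0.6401 = 2.297 ppm.
FC to add: 2.297 − 0.7 = 1.597 mg/L as Cl₂.
Cl₂ equivalent: 1.597 mg/L × 161,000 L = 257.1 g.
Product at 89.7% available Cl: 257.1 / 0.897 = 286.6 g.

287 g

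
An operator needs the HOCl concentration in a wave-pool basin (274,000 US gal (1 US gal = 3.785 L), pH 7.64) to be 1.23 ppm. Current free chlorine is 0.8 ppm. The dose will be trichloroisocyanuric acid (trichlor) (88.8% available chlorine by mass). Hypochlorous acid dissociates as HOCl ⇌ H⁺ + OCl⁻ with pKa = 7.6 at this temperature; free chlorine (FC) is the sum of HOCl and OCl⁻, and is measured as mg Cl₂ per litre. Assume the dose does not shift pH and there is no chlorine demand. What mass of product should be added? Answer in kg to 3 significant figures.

Volume: 274,000 US gal × 3.785 L/gal = 1,037,090 L.
[OCl⁻]/[HOCl] = 10^(pH − pKa) = 10^(7.64 − 7.6) = 1.096; fraction as HOCl = 1/(1 + 1.096) = 0.477.
Free chlorine required for 1.23 ppm HOCl: 1.23 / 0.477 = 2.579 ppm.
FC to add: 2.579 − 0.8 = 1.779 mg/L as Cl₂.
Cl₂ equivalent: 1.779 mg/L × 1,037,090 L = 1845 g.
Product at 88.8% available Cl: 1845 / 0.888 = 2077 g.

2.08 kg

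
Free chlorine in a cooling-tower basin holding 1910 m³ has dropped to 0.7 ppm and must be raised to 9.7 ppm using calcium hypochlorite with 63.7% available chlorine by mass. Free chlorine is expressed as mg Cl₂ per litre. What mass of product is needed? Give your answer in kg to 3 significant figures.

Volume: 1910 m³ = 1,910,000 L.
Chlorine deficit: 9.7 − 0.7 = 9 ppm = 9 mg/L as Cl₂.
Cl₂ equivalent needed: 9 mg/L × 1,910,000 L = 17,190,000 mg = 17,190 g.
Product at 63.7% available chlorine: 17,190 / 0.637 = 26,990 g.

27.0 kg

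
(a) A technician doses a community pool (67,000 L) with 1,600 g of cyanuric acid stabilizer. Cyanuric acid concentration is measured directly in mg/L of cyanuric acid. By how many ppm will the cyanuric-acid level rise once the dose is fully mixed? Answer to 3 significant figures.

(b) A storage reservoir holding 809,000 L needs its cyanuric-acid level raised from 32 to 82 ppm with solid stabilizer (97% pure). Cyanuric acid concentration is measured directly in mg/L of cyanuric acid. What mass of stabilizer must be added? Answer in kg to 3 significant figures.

(a) 23.9 ppm; (b) 41.7 kg

(a) Rise: 1,600 g / 67,000 L × 1000 = 23.88 mg/L.

(b) CYA to add: (82 − 32) = 50 mg/L × 809,000 L = 40,450 g cyanuric acid.
(b) At 97% purity: 40,450 / 0.97 = 41,700 g product.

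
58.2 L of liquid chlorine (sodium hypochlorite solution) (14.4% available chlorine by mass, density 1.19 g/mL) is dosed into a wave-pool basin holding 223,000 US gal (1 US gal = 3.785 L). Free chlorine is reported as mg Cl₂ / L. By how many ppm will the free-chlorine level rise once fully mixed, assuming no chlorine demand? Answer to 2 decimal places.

11.82 ppm

Volume: 223,000 US gal × 3.785 L/gal = 844,055 L.
Mass of solution: 58.2 L × 1000 mL/L × 1.19 g/mL = 69,260 g.
Available chlorine delivered: 69,260 g × 0.144 = 9973 g as Cl₂.
Concentration rise: 9973 g / 844,055 L = 11.82 mg/L = 11.82 ppm.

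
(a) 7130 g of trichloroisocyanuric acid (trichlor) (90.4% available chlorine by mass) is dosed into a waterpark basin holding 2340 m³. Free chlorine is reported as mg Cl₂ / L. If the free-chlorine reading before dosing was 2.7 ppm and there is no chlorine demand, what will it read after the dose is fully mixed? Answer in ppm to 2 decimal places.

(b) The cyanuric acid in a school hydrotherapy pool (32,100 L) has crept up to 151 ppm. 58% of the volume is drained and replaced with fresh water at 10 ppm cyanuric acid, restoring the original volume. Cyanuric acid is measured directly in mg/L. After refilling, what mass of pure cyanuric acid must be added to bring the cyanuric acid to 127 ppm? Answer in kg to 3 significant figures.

(a) 5.45 ppm; (b) 1.85 kg

(a) Volume: 2340 m³ = 2,340,000 L.
(a) Available chlorine delivered: 7130 g × 0.904 = 6446 g as Cl₂.
(a) Concentration rise: 6446 g / 2,340,000 L = 2.754 mg/L = 2.75 ppm.
(a) Final FC: 2.7 + 2.75 = 5.45 ppm.

(b) After draining 58% and refilling: 151 × 0.42 + 10 × 0.58 = 69.22 ppm.
(b) Deficit to target: 127 − 69.22 = 57.78 mg/L.
(b) Mass: 57.78 mg/L × 32,100 L = 1855 g cyanuric acid.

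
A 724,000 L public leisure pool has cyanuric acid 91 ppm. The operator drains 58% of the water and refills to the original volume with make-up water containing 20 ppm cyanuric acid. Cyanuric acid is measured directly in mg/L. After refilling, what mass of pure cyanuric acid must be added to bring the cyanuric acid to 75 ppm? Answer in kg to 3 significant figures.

After draining 58% and refilling: 91 × 0.42 + 20 × 0.58 = 49.82 ppm.
Deficit to target: 75 − 49.82 = 25.18 mg/L.
Mass: 25.18 mg/L × 724,000 L = 18,230 g cyanuric acid.

18.2 kg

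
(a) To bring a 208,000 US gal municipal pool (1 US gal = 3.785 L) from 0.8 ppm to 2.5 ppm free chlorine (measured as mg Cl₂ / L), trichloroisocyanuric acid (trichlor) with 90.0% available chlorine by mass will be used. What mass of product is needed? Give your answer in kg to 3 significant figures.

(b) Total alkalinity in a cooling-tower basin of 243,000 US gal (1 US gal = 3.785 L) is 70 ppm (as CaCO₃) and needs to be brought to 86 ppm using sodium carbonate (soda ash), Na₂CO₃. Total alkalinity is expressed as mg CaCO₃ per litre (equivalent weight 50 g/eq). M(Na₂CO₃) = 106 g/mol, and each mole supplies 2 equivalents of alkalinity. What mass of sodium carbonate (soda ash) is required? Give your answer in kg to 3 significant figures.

(a) Volume: 208,000 US gal × 3.785 L/gal = 787,280 L.
(a) Chlorine deficit: 2.5 − 0.8 = 1.7 ppm = 1.7 mg/L as Cl₂.
(a) Cl₂ equivalent needed: 1.7 mg/L × 787,280 L = 1,338,000 mg = 1338 g.
(a) Product at 90.0% available chlorine: 1338 / 0.9 = 1487 g.

(b) Volume: 243,000 US gal × 3.785 L/gal = 919,755 L.
(b) Alkalinity to add: (86 − 70) = 16 mg/L as CaCO₃ × 919,755 L = 14,720 g as CaCO₃.
(b) Equivalents: 14,720 g ÷ 50 g/eq = 294.3 eq.
(b) Each mole of Na₂CO₃ supplies 2 eq, so 294.3 / 2 = 147.2 mol.
(b) Mass: 147.2 mol × 106 g/mol = 15,600 g.

(a) 1.49 kg; (b) 15.6 kg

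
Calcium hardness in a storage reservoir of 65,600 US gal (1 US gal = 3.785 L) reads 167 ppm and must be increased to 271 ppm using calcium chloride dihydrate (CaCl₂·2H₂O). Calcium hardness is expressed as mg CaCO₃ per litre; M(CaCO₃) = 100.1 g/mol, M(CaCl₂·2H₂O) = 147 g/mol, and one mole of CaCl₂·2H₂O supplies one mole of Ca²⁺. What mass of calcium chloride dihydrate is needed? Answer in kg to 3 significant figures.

37.9 kg

Volume: 65,600 US gal × 3.785 L/gal = 248,296 L.
Hardness to add: (271 − 167) = 104 mg/L as CaCO₃ × 248,296 L = 25,820 g as CaCO₃.
Moles of Ca²⁺ (1 mol Ca²⁺ ≡ 1 mol CaCO₃): 25,820 / 100.1 g/mol = 258 mol.
Mass of CaCl₂·2H₂O: 258 × 147 = 37,920 g.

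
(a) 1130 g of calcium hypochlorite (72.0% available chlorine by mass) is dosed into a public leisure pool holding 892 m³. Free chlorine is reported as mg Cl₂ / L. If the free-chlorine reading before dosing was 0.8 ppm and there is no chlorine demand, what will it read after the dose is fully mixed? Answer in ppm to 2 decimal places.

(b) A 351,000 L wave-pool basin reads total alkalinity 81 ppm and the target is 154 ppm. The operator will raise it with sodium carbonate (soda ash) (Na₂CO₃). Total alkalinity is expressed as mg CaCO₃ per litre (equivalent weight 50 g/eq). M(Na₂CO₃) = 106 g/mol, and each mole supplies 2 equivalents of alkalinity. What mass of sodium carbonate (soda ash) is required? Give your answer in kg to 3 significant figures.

(a) Volume: 892 m³ = 892,000 L.
(a) Available chlorine delivered: 1130 g × 0.72 = 813.6 g as Cl₂.
(a) Concentration rise: 813.6 g / 892,000 L = 0.9121 mg/L = 0.91 ppm.
(a) Final FC: 0.8 + 0.91 = 1.71 ppm.

(b) Alkalinity to add: (154 − 81) = 73 mg/L as CaCO₃ × 351,000 L = 25,620 g as CaCO₃.
(b) Equivalents: 25,620 g ÷ 50 g/eq = 512.5 eq.
(b) Each mole of Na₂CO₃ supplies 2 eq, so 512.5 / 2 = 256.2 mol.
(b) Mass: 256.2 mol × 106 g/mol = 27,160 g.

(a) 1.71 ppm; (b) 27.2 kg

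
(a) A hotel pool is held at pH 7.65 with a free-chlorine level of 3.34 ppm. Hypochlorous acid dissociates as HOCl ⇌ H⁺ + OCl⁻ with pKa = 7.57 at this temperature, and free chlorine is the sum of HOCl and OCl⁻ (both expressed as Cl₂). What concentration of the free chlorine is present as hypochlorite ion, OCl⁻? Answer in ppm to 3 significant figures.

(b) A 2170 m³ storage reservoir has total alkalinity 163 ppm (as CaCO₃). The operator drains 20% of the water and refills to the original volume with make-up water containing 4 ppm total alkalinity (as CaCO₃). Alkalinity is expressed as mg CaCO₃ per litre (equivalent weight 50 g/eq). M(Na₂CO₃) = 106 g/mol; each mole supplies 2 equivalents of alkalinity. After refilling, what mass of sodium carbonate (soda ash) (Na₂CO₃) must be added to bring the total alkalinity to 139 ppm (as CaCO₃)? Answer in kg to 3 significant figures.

(a) 1.82 ppm; (b) 17.9 kg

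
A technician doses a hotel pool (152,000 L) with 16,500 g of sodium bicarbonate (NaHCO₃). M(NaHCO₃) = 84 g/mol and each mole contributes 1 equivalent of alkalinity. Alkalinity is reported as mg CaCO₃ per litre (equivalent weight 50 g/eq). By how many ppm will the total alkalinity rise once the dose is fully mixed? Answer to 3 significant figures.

64.6 ppm

Moles of NaHCO₃: 16,500 g ÷ 84 g/mol = 196.4 mol → 196.4 eq of alkalinity.
As CaCO₃: 196.4 eq × 50 g/eq = 9821 g.
Rise: 9821 g / 152,000 L × 1000 = 64.61 mg/L.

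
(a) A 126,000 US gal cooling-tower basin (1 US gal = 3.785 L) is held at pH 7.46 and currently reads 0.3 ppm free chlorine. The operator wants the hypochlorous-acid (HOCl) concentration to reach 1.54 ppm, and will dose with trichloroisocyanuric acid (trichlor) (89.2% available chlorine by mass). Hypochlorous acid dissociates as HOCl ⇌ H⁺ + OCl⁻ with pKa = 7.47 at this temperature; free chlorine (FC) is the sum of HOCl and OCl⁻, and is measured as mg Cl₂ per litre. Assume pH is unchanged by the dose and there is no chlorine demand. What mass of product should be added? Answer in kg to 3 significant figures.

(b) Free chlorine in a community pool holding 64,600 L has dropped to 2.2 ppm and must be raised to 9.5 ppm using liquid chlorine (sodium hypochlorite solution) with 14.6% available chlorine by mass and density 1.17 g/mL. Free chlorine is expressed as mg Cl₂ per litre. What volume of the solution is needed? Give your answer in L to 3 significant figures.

(a) 1.47 kg; (b) 2.76 L

(a) Volume: 126,000 US gal × 3.785 L/gal = 476,910 L.
(a) [OCl⁻]/[HOCl] = 10^(pH − pKa) = 10^(7.46 − 7.47) = 0.9772; fraction as HOCl = 1/(1 + 0.9772) = 0.5058.
(a) Free chlorine required for 1.54 ppm HOCl: 1.54 / 0.5058 = 3.045 ppm.
(a) FC to add: 3.045 − 0.3 = 2.745 mg/L as Cl₂.
(a) Cl₂ equivalent: 2.745 mg/L × 476,910 L = 1309 g.
(a) Product at 89.2% available Cl: 1309 / 0.892 = 1468 g.

(b) Chlorine deficit: 9.5 − 2.2 = 7.3 ppm = 7.3 mg/L as Cl₂.
(b) Cl₂ equivalent needed: 7.3 mg/L × 64,600 L = 471,600 mg = 471.6 g.
(b) Product at 14.6% available chlorine: 471.6 / 0.146 = 3230 g.
(b) Volume at density 1.17 g/mL: 3230 g ÷ 1.17 g/mL = 2761 mL.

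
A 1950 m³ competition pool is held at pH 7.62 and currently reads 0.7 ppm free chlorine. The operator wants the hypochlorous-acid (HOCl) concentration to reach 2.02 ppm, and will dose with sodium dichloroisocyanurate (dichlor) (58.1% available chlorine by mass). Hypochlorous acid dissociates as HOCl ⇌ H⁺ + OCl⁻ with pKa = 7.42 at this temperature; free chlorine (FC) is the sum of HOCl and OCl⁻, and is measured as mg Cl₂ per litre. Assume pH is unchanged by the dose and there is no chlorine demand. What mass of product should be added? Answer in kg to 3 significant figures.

15.2 kg

Volume: 1950 m³ = 1,950,000 L.
[OCl⁻]/[HOCl] = 10^(pH − pKa) = 10^(7.62 − 7.42) = 1.585; fraction as HOCl = 1/(1 + 1.585) = 0.3869.
Free chlorine required for 2.02 ppm HOCl: 2.02 / 0.3869 = 5.221 ppm.
FC to add: 5.221 − 0.7 = 4.521 mg/L as Cl₂.
Cl₂ equivalent: 4.521 mg/L × 1,950,000 L = 8817 g.
Product at 58.1% available Cl: 8817 / 0.581 = 15,180 g.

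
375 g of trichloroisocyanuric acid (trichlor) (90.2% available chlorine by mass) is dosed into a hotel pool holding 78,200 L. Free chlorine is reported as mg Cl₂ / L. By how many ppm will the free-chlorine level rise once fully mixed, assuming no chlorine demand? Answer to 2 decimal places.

Available chlorine delivered: 375 g × 0.902 = 338.2 g as Cl₂.
Concentration rise: 338.2 g / 78,200 L = 4.325 mg/L = 4.33 ppm.

4.33 ppm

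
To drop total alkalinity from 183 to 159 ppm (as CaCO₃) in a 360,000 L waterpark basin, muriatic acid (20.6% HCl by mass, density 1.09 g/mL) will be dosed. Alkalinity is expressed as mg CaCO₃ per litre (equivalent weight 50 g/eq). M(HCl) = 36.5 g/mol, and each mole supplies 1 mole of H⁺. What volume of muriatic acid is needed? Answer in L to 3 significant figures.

Alkalinity to neutralize: (183 − 159) = 24 mg/L as CaCO₃ × 360,000 L = 8640 g as CaCO₃.
Equivalents of H⁺ required: 8640 ÷ 50 g/eq = 172.8 eq = 172.8 mol HCl.
Mass of HCl: 172.8 × 36.5 = 6307 g.
Mass of 20.6% solution: 6307 / 0.206 = 30,620 g.
Volume: 30,620 g ÷ 1.09 g/mL = 28,090 mL.

28.1 L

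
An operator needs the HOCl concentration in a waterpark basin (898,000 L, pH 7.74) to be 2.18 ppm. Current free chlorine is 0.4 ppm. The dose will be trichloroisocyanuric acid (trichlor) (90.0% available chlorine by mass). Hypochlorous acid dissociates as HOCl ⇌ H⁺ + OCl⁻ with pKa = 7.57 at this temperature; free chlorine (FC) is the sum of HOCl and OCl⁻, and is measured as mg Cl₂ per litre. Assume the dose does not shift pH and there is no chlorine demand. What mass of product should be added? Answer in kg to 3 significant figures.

4.99 kg

[OCl⁻]/[HOCl] = 10^(pH − pKa) = 10^(7.74 − 7.57) = 1.479; fraction as HOCl = 1/(1 + 1.479) = 0.4034.
Free chlorine required for 2.18 ppm HOCl: 2.18 / 0.4034 = 5.404 ppm.
FC to add: 5.404 − 0.4 = 5.004 mg/L as Cl₂.
Cl₂ equivalent: 5.004 mg/L × 898,000 L = 4494 g.
Product at 90.0% available Cl: 4494 / 0.9 = 4993 g.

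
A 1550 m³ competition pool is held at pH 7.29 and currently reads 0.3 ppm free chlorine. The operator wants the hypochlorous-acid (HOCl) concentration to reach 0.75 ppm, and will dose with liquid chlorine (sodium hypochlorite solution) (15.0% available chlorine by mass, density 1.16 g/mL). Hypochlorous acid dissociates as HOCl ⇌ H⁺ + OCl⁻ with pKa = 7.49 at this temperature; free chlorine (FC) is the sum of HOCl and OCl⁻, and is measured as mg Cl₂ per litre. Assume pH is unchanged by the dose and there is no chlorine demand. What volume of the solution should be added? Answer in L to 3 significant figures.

Volume: 1550 m³ = 1,550,000 L.
[OCl⁻]/[HOCl] = 10^(pH − pKa) = 10^(7.29 − 7.49) = 0.631; fraction as HOCl = 1/(1 + 0.631) = 0.6131.
Free chlorine required for 0.75 ppm HOCl: 0.75 / 0.6131 = 1.223 ppm.
FC to add: 1.223 − 0.3 = 0.9232 mg/L as Cl₂.
Cl₂ equivalent: 0.9232 mg/L × 1,550,000 L = 1431 g.
Product at 15.0% available Cl: 1431 / 0.15 = 9540 g.
Volume: 9540 g ÷ 1.16 g/mL = 8224 mL.

8.22 L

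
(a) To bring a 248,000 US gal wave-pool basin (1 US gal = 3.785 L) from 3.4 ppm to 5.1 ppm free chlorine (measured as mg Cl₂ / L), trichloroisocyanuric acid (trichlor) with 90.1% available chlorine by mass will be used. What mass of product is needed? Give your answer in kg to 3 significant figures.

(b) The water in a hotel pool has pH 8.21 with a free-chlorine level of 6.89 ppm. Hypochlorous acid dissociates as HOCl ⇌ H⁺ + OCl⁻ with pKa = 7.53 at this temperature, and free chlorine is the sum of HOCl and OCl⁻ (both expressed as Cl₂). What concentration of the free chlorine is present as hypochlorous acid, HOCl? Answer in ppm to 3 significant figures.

(a) 1.77 kg; (b) 1.19 ppm

(a) Volume: 248,000 US gal × 3.785 L/gal = 938,680 L.
(a) Chlorine deficit: 5.1 − 3.4 = 1.7 ppm = 1.7 mg/L as Cl₂.
(a) Cl₂ equivalent needed: 1.7 mg/L × 938,680 L = 1,596,000 mg = 1596 g.
(a) Product at 90.1% available chlorine: 1596 / 0.901 = 1771 g.

(b) [OCl⁻]/[HOCl] = 10^(pH − pKa) = 10^(8.21 − 7.53) = 10^0.68 = 4.786.
(b) Fraction as HOCl = 1 / (1 + 4.786) = 0.1728.
(b) HOCl = 0.1728 × 6.89 ppm = 1.191 ppm.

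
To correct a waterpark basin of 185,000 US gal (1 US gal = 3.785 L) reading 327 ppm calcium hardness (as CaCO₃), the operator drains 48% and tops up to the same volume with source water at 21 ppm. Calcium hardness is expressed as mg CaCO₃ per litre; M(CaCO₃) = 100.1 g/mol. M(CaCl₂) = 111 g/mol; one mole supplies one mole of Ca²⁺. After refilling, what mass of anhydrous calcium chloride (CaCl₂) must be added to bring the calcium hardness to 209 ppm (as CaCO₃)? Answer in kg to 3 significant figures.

Volume: 185,000 US gal × 3.785 L/gal = 700,225 L.
After draining 48% and refilling: 327 × 0.52 + 21 × 0.48 = 180.12 ppm.
Deficit to target: 209 − 180.12 = 28.88 mg/L.
As CaCO₃: 28.88 mg/L × 700,225 L = 20,220 g; ÷ 100.1 = 202 mol Ca²⁺.
Mass: 202 × 111 = 22,420 g.

22.4 kg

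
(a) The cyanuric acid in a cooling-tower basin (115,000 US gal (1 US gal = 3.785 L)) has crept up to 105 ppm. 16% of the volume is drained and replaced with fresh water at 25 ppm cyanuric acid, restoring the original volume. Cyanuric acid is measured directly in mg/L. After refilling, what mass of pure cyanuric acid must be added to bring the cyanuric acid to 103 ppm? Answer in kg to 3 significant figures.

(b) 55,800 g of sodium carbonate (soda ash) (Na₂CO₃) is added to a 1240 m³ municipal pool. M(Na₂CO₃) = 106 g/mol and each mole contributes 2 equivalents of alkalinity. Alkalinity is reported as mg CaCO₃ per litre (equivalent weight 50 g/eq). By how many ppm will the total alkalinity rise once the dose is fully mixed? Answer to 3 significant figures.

(a) Volume: 115,000 US gal × 3.785 L/gal = 435,275 L.
(a) After draining 16% and refilling: 105 × 0.84 + 25 × 0.16 = 92.2 ppm.
(a) Deficit to target: 103 − 92.2 = 10.8 mg/L.
(a) Mass: 10.8 mg/L × 435,275 L = 4701 g cyanuric acid.

(b) Volume: 1240 m³ = 1,240,000 L.
(b) Moles of Na₂CO₃: 55,800 g ÷ 106 g/mol = 526.4 mol → 1053 eq of alkalinity.
(b) As CaCO₃: 1053 eq × 50 g/eq = 52,640 g.
(b) Rise: 52,640 g / 1,240,000 L × 1000 = 42.45 mg/L.

(a) 4.70 kg; (b) 42.5 ppm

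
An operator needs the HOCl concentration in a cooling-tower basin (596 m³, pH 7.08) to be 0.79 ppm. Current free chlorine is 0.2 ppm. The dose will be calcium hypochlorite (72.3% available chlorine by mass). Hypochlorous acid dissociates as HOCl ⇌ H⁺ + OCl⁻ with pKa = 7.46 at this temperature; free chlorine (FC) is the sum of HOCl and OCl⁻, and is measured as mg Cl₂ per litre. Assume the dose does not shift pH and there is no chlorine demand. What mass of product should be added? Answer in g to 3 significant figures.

Volume: 596 m³ = 596,000 L.
[OCl⁻]/[HOCl] = 10^(pH − pKa) = 10^(7.08 − 7.46) = 0.4169; fraction as HOCl = 1/(1 + 0.4169) = 0.7058.
Free chlorine required for 0.79 ppm HOCl: 0.79 / 0.7058 = 1.119 ppm.
FC to add: 1.119 − 0.2 = 0.9193 mg/L as Cl₂.
Cl₂ equivalent: 0.9193 mg/L × 596,000 L = 547.9 g.
Product at 72.3% available Cl: 547.9 / 0.723 = 757.8 g.

758 g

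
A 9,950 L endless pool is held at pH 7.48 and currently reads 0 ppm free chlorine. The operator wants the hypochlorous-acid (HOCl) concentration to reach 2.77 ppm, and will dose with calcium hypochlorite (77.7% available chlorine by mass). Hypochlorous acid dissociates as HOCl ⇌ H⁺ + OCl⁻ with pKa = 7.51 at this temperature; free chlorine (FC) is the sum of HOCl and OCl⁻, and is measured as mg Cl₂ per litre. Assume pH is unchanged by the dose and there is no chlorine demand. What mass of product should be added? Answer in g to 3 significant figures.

[OCl⁻]/[HOCl] = 10^(pH − pKa) = 10^(7.48 − 7.51) = 0.9333; fraction as HOCl = 1/(1 + 0.9333) = 0.5173.
Free chlorine required for 2.77 ppm HOCl: 2.77 / 0.5173 = 5.355 ppm.
FC to add: 5.355 − 0 = 5.355 mg/L as Cl₂.
Cl₂ equivalent: 5.355 mg/L × 9,950 L = 53.28 g.
Product at 77.7% available Cl: 53.28 / 0.777 = 68.58 g.

68.6 g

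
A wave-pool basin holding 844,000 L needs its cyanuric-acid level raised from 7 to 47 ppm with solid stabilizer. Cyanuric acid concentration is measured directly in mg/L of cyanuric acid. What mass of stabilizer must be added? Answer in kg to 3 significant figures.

CYA to add: (47 − 7) = 40 mg/L × 844,000 L = 33,760 g cyanuric acid.

33.8 kg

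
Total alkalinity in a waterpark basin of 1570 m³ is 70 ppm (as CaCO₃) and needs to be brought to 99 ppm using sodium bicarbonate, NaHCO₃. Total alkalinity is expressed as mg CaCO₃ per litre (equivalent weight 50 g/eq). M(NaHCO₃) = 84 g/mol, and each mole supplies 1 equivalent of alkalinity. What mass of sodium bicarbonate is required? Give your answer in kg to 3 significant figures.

Volume: 1570 m³ = 1,570,000 L.
Alkalinity to add: (99 − 70) = 29 mg/L as CaCO₃ × 1,570,000 L = 45,530 g as CaCO₃.
Equivalents: 45,530 g ÷ 50 g/eq = 910.6 eq.
NaHCO₃ supplies 1 eq per mole → 910.6 mol.
Mass: 910.6 mol × 84 g/mol = 76,490 g.

76.5 kg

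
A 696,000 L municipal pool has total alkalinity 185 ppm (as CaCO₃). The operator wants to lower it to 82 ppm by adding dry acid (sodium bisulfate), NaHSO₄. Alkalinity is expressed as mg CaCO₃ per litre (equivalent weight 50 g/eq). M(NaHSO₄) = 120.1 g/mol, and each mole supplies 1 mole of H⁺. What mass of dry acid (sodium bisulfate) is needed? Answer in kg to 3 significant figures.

172 kg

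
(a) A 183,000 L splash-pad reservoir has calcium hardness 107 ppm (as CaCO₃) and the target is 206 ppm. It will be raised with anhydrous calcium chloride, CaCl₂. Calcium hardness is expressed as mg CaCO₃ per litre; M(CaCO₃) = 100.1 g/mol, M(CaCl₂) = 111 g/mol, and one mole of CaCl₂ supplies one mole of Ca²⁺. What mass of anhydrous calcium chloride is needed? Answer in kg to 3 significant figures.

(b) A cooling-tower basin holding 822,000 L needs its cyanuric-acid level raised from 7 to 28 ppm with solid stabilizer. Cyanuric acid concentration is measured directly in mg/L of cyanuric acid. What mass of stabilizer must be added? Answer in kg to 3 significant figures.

(a) 20.1 kg; (b) 17.3 kg

(a) Hardness to add: (206 − 107) = 99 mg/L as CaCO₃ × 183,000 L = 18,120 g as CaCO₃.
(a) Moles of Ca²⁺ (1 mol Ca²⁺ ≡ 1 mol CaCO₃): 18,120 / 100.1 g/mol = 181 mol.
(a) Mass of CaCl₂: 181 × 111 = 20,090 g.

(b) CYA to add: (28 − 7) = 21 mg/L × 822,000 L = 17,260 g cyanuric acid.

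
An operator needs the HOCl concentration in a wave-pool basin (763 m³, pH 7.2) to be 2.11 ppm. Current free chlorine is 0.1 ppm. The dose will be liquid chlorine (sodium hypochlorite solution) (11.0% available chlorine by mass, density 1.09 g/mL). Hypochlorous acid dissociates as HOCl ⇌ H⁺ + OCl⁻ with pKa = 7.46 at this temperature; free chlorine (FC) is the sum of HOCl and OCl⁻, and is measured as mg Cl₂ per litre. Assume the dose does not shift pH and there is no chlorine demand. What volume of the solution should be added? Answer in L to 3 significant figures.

20.2 L

Volume: 763 m³ = 763,000 L.
[OCl⁻]/[HOCl] = 10^(pH − pKa) = 10^(7.2 − 7.46) = 0.5495; fraction as HOCl = 1/(1 + 0.5495) = 0.6454.
Free chlorine required for 2.11 ppm HOCl: 2.11 / 0.6454 = 3.27 ppm.
FC to add: 3.27 − 0.1 = 3.17 mg/L as Cl₂.
Cl₂ equivalent: 3.17 mg/L × 763,000 L = 2418 g.
Product at 11.0% available Cl: 2418 / 0.11 = 21,990 g.
Volume: 21,990 g ÷ 1.09 g/mL = 20,170 mL.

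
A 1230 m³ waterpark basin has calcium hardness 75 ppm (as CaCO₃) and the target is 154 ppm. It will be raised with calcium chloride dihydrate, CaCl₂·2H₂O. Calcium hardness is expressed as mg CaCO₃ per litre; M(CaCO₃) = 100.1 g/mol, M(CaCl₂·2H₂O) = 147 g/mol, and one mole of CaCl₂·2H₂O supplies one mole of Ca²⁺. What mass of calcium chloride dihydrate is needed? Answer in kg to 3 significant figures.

143 kg

Volume: 1230 m³ = 1,230,000 L.
Hardness to add: (154 − 75) = 79 mg/L as CaCO₃ × 1,230,000 L = 97,170 g as CaCO₃.
Moles of Ca²⁺ (1 mol Ca²⁺ ≡ 1 mol CaCO₃): 97,170 / 100.1 g/mol = 970.7 mol.
Mass of CaCl₂·2H₂O: 970.7 × 147 = 142,700 g.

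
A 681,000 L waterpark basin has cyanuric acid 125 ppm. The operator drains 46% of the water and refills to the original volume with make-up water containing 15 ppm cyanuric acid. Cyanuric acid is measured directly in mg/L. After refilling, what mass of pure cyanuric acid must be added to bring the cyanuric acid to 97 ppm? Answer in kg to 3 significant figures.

15.4 kg

After draining 46% and refilling: 125 × 0.54 + 15 × 0.46 = 74.4 ppm.
Deficit to target: 97 − 74.4 = 22.6 mg/L.
Mass: 22.6 mg/L × 681,000 L = 15,390 g cyanuric acid.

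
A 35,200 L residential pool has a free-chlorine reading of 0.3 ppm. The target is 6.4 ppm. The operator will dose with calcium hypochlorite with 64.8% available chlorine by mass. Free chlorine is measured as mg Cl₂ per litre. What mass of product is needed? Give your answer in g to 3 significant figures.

331 g

Chlorine deficit: 6.4 − 0.3 = 6.1 ppm = 6.1 mg/L as Cl₂.
Cl₂ equivalent needed: 6.1 mg/L × 35,200 L = 214,700 mg = 214.7 g.
Product at 64.8% available chlorine: 214.7 / 0.648 = 331.4 g.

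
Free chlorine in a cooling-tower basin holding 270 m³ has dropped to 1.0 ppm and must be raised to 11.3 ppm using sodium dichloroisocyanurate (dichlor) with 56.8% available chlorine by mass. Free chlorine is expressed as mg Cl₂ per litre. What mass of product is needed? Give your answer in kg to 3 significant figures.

Volume: 270 m³ = 270,000 L.
Chlorine deficit: 11.3 − 1.0 = 10.3 ppm = 10.3 mg/L as Cl₂.
Cl₂ equivalent needed: 10.3 mg/L × 270,000 L = 2,781,000 mg = 2781 g.
Product at 56.8% available chlorine: 2781 / 0.568 = 4896 g.

4.90 kg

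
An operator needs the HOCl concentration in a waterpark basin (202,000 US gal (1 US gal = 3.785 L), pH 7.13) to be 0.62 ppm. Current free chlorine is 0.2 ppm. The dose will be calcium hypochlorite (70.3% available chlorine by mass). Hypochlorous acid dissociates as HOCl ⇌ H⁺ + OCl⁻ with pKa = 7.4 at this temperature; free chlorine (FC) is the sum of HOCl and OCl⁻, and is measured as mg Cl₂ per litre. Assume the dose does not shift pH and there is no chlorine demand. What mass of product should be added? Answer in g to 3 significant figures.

819 g

Volume: 202,000 US gal × 3.785 L/gal = 764,570 L.
[OCl⁻]/[HOCl] = 10^(pH − pKa) = 10^(7.13 − 7.4) = 0.537; fraction as HOCl = 1/(1 + 0.537) = 0.6506.
Free chlorine required for 0.62 ppm HOCl: 0.62 / 0.6506 = 0.953 ppm.
FC to add: 0.953 − 0.2 = 0.753 mg/L as Cl₂.
Cl₂ equivalent: 0.753 mg/L × 764,570 L = 575.7 g.
Product at 70.3% available Cl: 575.7 / 0.703 = 818.9 g.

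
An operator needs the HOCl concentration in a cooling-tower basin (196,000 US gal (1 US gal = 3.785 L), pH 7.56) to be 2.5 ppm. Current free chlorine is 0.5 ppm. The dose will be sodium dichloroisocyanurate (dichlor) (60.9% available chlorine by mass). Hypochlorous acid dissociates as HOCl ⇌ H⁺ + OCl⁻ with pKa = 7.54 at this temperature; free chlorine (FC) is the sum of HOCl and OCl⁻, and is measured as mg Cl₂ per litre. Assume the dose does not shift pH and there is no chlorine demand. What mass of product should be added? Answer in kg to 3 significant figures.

5.63 kg

Volume: 196,000 US gal × 3.785 L/gal = 741,860 L.
[OCl⁻]/[HOCl] = 10^(pH − pKa) = 10^(7.56 − 7.54) = 1.047; fraction as HOCl = 1/(1 + 1.047) = 0.4885.
Free chlorine required for 2.5 ppm HOCl: 2.5 / 0.4885 = 5.118 ppm.
FC to add: 5.118 − 0.5 = 4.618 mg/L as Cl₂.
Cl₂ equivalent: 4.618 mg/L × 741,860 L = 3426 g.
Product at 60.9% available Cl: 3426 / 0.609 = 5625 g.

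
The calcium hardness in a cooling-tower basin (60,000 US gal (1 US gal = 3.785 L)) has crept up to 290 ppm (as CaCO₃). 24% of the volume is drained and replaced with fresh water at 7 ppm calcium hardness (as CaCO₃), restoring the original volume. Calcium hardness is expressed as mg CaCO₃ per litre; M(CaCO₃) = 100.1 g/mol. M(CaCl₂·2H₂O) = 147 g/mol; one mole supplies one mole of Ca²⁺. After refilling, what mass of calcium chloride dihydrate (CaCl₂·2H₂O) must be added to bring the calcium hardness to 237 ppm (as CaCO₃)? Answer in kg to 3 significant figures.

4.98 kg

Volume: 60,000 US gal × 3.785 L/gal = 227,100 L.
After draining 24% and refilling: 290 × 0.76 + 7 × 0.24 = 222.08 ppm.
Deficit to target: 237 − 222.08 = 14.92 mg/L.
As CaCO₃: 14.92 mg/L × 227,100 L = 3388 g; ÷ 100.1 = 33.85 mol Ca²⁺.
Mass: 33.85 × 147 = 4976 g.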